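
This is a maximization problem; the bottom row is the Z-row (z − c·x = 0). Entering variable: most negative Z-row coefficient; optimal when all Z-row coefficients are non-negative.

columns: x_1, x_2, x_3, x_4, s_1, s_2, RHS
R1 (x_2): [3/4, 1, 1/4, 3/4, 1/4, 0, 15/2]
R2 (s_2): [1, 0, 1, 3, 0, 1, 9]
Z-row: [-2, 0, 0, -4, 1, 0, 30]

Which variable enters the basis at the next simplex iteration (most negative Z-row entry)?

Negative Z-row entries: x_1: -2, x_4: -4.
The most negative is -4 in column x_4, so x_4 enters.

x_4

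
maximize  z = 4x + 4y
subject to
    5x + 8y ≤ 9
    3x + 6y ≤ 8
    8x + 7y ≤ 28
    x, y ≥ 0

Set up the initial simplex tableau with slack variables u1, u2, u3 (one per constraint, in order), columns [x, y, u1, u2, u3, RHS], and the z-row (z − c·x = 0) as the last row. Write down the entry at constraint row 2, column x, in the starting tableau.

3

Constraint 2 has coefficient 3 on x.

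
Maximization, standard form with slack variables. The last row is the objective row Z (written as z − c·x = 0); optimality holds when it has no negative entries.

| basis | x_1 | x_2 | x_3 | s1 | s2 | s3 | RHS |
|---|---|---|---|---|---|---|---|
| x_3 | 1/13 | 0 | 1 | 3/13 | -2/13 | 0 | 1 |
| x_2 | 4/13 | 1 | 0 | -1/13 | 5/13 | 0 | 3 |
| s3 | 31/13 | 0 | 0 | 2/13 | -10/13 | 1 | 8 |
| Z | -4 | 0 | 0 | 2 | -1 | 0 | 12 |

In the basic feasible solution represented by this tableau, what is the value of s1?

0

s1 is not in the basis, so in the current basic feasible solution s1 = 0.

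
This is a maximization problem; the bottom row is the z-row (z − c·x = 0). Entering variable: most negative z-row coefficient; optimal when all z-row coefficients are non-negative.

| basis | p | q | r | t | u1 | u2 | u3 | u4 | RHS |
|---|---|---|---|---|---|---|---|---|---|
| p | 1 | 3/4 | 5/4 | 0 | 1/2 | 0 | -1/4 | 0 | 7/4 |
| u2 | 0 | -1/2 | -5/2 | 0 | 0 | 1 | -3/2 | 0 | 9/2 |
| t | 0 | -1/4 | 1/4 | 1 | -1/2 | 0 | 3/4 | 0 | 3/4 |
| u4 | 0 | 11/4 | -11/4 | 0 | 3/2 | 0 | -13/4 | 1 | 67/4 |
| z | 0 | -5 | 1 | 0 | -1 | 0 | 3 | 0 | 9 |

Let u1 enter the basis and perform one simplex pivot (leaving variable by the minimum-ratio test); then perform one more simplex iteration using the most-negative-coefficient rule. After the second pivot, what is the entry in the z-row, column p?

20/3

Ratio test on column u1 — row 1: (7/4)/(1/2) = 7/2; row 2: entry 0 ≤ 0; row 3: entry -1/2 ≤ 0; row 4: (67/4)/(3/2) = 67/6. Minimum is 7/2 at row 1 (p leaves); pivot element 1/2.
Divide row 1 by 1/2; eliminate column u1 from the other rows.
Second iteration: most negative z-row entry is -7/2 in column q, so q enters.
Ratio test on column q — row 1: (7/2)/(3/2) = 7/3; row 2: entry -1/2 ≤ 0; row 3: (5/2)/(1/2) = 5; row 4: (23/2)/(1/2) = 23. Minimum is 7/3 at row 1 (u1 leaves); pivot element 3/2.
Divide row 1 by 3/2; eliminate column q from the other rows.
After both pivots, the entry at the z-row, column p is 20/3.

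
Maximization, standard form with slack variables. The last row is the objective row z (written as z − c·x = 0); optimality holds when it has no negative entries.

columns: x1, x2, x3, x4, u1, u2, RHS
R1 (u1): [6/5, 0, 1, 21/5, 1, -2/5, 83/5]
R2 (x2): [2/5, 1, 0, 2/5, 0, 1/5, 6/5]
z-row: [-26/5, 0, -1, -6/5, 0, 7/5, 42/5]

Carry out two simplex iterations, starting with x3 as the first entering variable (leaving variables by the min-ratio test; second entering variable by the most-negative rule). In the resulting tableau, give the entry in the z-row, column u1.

Ratio test on column x3 — row 1: (83/5)/1 = 83/5; row 2: entry 0 ≤ 0. Minimum is 83/5 at row 1 (u1 leaves); pivot element 1.
Divide row 1 by 1; eliminate column x3 from the other rows.
Second iteration: most negative z-row entry is -4 in column x1, so x1 enters.
Ratio test on column x1 — row 1: (83/5)/(6/5) = 83/6; row 2: (6/5)/(2/5) = 3. Minimum is 3 at row 2 (x2 leaves); pivot element 2/5.
Divide row 2 by 2/5; eliminate column x1 from the other rows.
After both pivots, the entry at the z-row, column u1 is 1.

1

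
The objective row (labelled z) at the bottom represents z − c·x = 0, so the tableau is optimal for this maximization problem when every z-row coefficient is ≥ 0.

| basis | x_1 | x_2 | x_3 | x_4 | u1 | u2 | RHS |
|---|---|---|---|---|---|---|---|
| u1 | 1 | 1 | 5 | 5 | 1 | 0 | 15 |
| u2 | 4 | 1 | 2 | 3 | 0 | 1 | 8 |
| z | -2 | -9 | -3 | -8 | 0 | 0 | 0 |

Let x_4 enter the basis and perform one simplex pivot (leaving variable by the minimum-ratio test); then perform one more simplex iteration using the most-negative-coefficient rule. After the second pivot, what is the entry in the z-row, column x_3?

Ratio test on column x_4 — row 1: 15/5 = 3; row 2: 8/3 = 8/3. Minimum is 8/3 at row 2 (u2 leaves); pivot element 3.
Divide row 2 by 3; eliminate column x_4 from the other rows.
Second iteration: most negative z-row entry is -19/3 in column x_2, so x_2 enters.
Ratio test on column x_2 — row 1: entry -2/3 ≤ 0; row 2: (8/3)/(1/3) = 8. Minimum is 8 at row 2 (x_4 leaves); pivot element 1/3.
Divide row 2 by 1/3; eliminate column x_2 from the other rows.
After both pivots, the entry at the z-row, column x_3 is 15.

15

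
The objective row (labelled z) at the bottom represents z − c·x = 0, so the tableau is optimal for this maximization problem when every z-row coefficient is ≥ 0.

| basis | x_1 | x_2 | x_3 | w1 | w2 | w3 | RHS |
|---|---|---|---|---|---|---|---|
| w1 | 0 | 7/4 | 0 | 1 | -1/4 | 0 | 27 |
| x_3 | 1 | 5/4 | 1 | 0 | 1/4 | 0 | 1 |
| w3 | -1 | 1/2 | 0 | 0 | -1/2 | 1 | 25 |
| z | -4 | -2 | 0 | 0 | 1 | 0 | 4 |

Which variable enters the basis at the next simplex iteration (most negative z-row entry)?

x_1

Negative z-row entries: x_1: -4, x_2: -2.
The most negative is -4 in column x_1, so x_1 enters.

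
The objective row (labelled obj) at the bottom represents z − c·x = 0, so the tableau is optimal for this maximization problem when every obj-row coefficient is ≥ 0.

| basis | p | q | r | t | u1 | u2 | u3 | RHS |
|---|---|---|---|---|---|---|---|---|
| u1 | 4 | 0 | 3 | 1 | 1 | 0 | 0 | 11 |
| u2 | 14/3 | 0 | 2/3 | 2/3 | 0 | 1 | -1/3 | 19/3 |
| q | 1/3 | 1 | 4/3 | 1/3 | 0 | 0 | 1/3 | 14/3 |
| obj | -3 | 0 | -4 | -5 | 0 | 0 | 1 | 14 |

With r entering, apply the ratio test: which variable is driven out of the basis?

Column r entries and ratios — u1: 11/3 = 11/3; u2: (19/3)/(2/3) = 19/2; q: (14/3)/(4/3) = 7/2.
Smallest ratio is 7/2 in the row of q, so q leaves.

q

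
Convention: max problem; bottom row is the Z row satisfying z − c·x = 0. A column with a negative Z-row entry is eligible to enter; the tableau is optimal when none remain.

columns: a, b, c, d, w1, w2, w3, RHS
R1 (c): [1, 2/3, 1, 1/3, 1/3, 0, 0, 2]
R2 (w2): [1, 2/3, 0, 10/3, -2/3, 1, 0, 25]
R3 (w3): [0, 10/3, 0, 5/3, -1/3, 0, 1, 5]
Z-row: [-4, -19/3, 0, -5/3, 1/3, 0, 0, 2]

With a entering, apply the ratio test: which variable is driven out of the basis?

Column a entries and ratios — c: 2/1 = 2; w2: 25/1 = 25; w3: 0 ≤ 0, skip.
Smallest ratio is 2 in the row of c, so c leaves.

c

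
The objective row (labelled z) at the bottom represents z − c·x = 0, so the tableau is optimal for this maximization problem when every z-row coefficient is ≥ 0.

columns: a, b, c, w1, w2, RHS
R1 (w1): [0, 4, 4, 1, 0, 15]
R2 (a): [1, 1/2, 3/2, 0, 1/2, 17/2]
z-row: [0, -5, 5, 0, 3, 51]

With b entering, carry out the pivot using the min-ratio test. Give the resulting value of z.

Ratio test on column b — row 1: 15/4 = 15/4; row 2: (17/2)/(1/2) = 17. Minimum is 15/4 at row 1 (w1 leaves); pivot element 4.
Pivot on row 1; the z-row RHS becomes 51 − (-5)·(15/4) = 279/4.

279/4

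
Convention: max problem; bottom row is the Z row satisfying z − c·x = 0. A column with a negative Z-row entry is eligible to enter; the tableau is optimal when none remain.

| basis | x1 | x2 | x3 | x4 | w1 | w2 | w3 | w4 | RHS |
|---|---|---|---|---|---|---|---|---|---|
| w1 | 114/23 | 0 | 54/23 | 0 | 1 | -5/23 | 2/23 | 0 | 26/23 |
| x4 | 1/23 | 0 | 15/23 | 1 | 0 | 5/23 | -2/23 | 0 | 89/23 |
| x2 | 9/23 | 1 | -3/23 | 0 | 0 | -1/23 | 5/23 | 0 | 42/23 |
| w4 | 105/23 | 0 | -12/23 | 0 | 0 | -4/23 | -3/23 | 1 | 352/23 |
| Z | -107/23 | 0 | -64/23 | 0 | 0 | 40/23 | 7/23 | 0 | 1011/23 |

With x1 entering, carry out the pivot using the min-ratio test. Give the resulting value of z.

Ratio test on column x1 — row 1: (26/23)/(114/23) = 13/57; row 2: (89/23)/(1/23) = 89; row 3: (42/23)/(9/23) = 14/3; row 4: (352/23)/(105/23) = 352/105. Minimum is 13/57 at row 1 (w1 leaves); pivot element 114/23.
Pivot on row 1; the Z-row RHS becomes 1011/23 − (-107/23)·(13/57) = 2566/57.

2566/57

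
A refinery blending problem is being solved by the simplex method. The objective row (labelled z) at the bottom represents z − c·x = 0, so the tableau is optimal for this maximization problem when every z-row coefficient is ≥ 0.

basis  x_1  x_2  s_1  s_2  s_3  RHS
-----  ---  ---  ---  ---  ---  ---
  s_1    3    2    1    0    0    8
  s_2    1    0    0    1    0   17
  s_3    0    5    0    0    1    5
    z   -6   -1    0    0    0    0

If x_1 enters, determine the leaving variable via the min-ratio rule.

s_1

Column x_1 entries and ratios — s_1: 8/3 = 8/3; s_2: 17/1 = 17; s_3: 0 ≤ 0, skip.
Smallest ratio is 8/3 in the row of s_1, so s_1 leaves.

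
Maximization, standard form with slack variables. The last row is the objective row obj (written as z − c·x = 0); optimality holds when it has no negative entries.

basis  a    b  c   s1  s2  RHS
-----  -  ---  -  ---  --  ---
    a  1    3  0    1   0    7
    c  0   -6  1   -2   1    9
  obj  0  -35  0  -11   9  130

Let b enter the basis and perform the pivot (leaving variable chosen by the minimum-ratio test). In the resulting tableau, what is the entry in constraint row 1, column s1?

Ratio test on column b — row 1: 7/3 = 7/3; row 2: entry -6 ≤ 0. Minimum is 7/3 at row 1 (a leaves); pivot element 3.
Divide row 1 by 3; eliminate column b from the other rows.
In the new row 1, the s1 entry is the old entry divided by the pivot: 1/3 = 1/3.

1/3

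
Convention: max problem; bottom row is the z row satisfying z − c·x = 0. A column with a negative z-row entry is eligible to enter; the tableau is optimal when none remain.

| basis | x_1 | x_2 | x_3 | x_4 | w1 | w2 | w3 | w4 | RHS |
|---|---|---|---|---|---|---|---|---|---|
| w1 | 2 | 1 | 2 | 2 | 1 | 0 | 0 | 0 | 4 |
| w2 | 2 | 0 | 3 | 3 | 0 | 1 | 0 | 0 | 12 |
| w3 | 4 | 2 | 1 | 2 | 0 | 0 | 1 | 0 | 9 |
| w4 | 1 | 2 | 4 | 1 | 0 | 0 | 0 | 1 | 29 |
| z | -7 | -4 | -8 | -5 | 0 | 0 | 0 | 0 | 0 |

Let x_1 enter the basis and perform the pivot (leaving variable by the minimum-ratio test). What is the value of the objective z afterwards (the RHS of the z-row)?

14

Ratio test on column x_1 — row 1: 4/2 = 2; row 2: 12/2 = 6; row 3: 9/4 = 9/4; row 4: 29/1 = 29. Minimum is 2 at row 1 (w1 leaves); pivot element 2.
Pivot on row 1; the z-row RHS becomes 0 − (-7)·2 = 14.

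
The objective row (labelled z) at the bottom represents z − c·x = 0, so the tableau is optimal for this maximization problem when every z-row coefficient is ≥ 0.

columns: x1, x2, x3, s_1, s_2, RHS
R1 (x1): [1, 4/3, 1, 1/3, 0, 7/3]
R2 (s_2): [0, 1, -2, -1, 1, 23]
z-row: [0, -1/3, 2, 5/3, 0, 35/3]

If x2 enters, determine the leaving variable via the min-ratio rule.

Column x2 entries and ratios — x1: (7/3)/(4/3) = 7/4; s_2: 23/1 = 23.
Smallest ratio is 7/4 in the row of x1, so x1 leaves.

x1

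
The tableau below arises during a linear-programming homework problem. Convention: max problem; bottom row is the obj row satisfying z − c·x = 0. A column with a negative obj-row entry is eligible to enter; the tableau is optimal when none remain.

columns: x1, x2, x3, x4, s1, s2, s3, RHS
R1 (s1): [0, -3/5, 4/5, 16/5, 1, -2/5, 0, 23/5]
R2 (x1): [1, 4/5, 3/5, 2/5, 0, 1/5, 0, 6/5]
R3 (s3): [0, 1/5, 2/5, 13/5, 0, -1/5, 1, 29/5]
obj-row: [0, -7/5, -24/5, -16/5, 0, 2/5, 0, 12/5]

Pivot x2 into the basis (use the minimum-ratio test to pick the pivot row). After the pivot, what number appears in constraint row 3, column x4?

Ratio test on column x2 — row 1: entry -3/5 ≤ 0; row 2: (6/5)/(4/5) = 3/2; row 3: (29/5)/(1/5) = 29. Minimum is 3/2 at row 2 (x1 leaves); pivot element 4/5.
Divide row 2 by 4/5; eliminate column x2 from the other rows.
Row 3 update in column x4: 13/5 − (1/5)·(1/2) = 5/2.

5/2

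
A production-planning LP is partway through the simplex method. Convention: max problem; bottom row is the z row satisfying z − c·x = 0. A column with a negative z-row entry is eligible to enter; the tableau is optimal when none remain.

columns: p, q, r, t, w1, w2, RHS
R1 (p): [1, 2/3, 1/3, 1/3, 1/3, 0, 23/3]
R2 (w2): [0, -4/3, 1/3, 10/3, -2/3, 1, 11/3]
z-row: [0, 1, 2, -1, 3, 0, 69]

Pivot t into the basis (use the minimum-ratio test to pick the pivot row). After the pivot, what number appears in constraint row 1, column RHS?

73/10

Ratio test on column t — row 1: (23/3)/(1/3) = 23; row 2: (11/3)/(10/3) = 11/10. Minimum is 11/10 at row 2 (w2 leaves); pivot element 10/3.
Divide row 2 by 10/3; eliminate column t from the other rows.
Row 1 update in column RHS: 23/3 − (1/3)·(11/10) = 73/10.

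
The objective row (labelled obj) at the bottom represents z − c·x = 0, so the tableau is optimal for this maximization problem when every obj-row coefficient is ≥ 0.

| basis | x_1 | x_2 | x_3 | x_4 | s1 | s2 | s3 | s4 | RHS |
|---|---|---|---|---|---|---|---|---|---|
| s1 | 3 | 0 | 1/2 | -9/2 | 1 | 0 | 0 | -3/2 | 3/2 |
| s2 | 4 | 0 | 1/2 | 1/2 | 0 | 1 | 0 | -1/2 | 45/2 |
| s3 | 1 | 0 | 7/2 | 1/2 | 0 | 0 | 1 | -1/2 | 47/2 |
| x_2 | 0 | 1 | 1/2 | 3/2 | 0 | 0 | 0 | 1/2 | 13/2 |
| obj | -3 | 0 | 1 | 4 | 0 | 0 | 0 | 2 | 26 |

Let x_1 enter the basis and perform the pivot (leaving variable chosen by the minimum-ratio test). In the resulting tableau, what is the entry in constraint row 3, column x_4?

Ratio test on column x_1 — row 1: (3/2)/3 = 1/2; row 2: (45/2)/4 = 45/8; row 3: (47/2)/1 = 47/2; row 4: entry 0 ≤ 0. Minimum is 1/2 at row 1 (s1 leaves); pivot element 3.
Divide row 1 by 3; eliminate column x_1 from the other rows.
Row 3 update in column x_4: 1/2 − 1·(-3/2) = 2.

2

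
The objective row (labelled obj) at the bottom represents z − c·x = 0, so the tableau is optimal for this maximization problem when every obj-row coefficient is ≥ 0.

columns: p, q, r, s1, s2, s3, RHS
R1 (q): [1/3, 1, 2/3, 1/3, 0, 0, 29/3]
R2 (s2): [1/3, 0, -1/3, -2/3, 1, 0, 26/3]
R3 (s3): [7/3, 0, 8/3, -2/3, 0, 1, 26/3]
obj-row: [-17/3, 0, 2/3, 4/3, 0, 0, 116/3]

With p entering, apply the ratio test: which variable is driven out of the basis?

s3

Column p entries and ratios — q: (29/3)/(1/3) = 29; s2: (26/3)/(1/3) = 26; s3: (26/3)/(7/3) = 26/7.
Smallest ratio is 26/7 in the row of s3, so s3 leaves.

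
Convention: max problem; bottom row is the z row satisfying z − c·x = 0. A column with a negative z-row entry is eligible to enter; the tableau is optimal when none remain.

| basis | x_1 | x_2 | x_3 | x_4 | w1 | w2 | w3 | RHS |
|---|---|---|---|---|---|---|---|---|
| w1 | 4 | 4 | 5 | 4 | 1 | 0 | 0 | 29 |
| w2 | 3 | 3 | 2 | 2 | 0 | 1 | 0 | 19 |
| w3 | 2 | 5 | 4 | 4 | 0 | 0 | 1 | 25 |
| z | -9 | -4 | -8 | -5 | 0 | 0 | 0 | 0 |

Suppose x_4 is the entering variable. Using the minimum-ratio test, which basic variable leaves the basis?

Column x_4 entries and ratios — w1: 29/4 = 29/4; w2: 19/2 = 19/2; w3: 25/4 = 25/4.
Smallest ratio is 25/4 in the row of w3, so w3 leaves.

w3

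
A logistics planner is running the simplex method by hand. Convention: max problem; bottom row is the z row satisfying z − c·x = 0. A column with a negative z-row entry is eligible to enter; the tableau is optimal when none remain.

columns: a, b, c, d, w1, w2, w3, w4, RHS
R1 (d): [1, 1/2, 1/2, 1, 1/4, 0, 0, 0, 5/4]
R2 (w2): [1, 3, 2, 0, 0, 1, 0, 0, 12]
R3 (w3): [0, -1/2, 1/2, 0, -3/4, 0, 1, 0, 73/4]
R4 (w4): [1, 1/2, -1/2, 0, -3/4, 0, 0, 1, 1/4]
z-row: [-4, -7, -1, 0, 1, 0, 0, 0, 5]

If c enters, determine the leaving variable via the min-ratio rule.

d

Column c entries and ratios — d: (5/4)/(1/2) = 5/2; w2: 12/2 = 6; w3: (73/4)/(1/2) = 73/2; w4: -1/2 ≤ 0, skip.
Smallest ratio is 5/2 in the row of d, so d leaves.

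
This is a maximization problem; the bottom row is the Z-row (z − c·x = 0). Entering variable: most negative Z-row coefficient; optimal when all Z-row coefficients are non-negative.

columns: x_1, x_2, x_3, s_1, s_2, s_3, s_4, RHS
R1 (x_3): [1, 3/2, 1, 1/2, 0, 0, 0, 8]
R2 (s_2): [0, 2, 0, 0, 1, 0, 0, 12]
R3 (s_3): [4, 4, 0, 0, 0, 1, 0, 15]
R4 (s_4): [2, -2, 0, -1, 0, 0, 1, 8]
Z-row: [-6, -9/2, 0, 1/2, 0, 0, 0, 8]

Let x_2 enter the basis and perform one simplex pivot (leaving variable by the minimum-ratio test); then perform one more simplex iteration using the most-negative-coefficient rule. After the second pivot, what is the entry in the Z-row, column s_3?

3/2

Ratio test on column x_2 — row 1: 8/(3/2) = 16/3; row 2: 12/2 = 6; row 3: 15/4 = 15/4; row 4: entry -2 ≤ 0. Minimum is 15/4 at row 3 (s_3 leaves); pivot element 4.
Divide row 3 by 4; eliminate column x_2 from the other rows.
Second iteration: most negative Z-row entry is -3/2 in column x_1, so x_1 enters.
Ratio test on column x_1 — row 1: entry -1/2 ≤ 0; row 2: entry -2 ≤ 0; row 3: (15/4)/1 = 15/4; row 4: (31/2)/4 = 31/8. Minimum is 15/4 at row 3 (x_2 leaves); pivot element 1.
Divide row 3 by 1; eliminate column x_1 from the other rows.
After both pivots, the entry at the Z-row, column s_3 is 3/2.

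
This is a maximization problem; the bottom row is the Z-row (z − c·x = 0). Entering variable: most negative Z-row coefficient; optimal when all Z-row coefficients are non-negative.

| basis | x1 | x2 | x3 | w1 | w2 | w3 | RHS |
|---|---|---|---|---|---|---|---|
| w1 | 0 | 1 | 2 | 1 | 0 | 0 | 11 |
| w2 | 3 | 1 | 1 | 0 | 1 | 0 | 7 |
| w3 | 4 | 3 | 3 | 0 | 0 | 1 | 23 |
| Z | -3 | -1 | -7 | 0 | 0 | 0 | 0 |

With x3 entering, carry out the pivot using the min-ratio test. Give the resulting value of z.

77/2

Ratio test on column x3 — row 1: 11/2 = 11/2; row 2: 7/1 = 7; row 3: 23/3 = 23/3. Minimum is 11/2 at row 1 (w1 leaves); pivot element 2.
Pivot on row 1; the Z-row RHS becomes 0 − (-7)·(11/2) = 77/2.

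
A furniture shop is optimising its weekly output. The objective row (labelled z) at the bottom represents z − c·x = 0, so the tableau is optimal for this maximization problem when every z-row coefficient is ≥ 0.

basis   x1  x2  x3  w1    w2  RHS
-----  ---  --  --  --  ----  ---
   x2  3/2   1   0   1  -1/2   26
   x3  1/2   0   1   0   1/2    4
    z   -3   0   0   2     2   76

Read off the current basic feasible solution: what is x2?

26

x2 is basic (row 1); its value is the RHS of that row, 26.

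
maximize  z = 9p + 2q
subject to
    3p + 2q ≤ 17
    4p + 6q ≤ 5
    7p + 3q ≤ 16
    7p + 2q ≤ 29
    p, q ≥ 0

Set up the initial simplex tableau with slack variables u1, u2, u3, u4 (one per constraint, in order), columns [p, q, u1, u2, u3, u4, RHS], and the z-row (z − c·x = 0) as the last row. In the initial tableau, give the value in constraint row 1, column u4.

0

Slack u4 belongs to constraint 4; its column is the unit vector e_4, so the entry in row 1 is 0.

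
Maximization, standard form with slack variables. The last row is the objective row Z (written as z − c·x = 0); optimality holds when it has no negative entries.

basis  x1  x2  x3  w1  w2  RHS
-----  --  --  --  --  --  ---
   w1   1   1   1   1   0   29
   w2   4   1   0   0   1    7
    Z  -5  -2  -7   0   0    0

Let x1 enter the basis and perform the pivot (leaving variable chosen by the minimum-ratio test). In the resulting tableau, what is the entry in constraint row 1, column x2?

Ratio test on column x1 — row 1: 29/1 = 29; row 2: 7/4 = 7/4. Minimum is 7/4 at row 2 (w2 leaves); pivot element 4.
Divide row 2 by 4; eliminate column x1 from the other rows.
Row 1 update in column x2: 1 − 1·(1/4) = 3/4.

3/4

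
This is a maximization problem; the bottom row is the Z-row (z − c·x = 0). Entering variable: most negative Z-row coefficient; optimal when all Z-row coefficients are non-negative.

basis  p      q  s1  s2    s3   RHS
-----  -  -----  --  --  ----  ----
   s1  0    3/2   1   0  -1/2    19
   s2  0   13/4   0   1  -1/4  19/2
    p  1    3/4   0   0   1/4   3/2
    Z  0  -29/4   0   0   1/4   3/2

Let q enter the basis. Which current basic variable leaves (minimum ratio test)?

Column q entries and ratios — s1: 19/(3/2) = 38/3; s2: (19/2)/(13/4) = 38/13; p: (3/2)/(3/4) = 2.
Smallest ratio is 2 in the row of p, so p leaves.

p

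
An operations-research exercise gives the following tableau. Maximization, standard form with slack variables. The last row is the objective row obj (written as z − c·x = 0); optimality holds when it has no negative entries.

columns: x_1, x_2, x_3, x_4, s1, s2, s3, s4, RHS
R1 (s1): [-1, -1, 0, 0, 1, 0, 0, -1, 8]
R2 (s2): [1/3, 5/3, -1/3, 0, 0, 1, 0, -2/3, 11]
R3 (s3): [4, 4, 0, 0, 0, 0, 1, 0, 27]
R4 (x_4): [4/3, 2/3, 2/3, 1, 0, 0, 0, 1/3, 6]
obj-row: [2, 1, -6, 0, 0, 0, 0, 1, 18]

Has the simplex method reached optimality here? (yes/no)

no

The obj-row has a negative entry -6 in column x_3, so it is not optimal.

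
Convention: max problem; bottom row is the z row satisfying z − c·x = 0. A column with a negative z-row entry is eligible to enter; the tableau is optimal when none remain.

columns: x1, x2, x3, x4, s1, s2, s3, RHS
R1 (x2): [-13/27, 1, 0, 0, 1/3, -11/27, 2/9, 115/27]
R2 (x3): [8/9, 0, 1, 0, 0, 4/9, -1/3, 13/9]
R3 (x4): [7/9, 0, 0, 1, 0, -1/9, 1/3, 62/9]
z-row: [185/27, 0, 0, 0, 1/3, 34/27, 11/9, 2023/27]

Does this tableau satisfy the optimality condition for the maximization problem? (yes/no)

yes

Every z-row coefficient is ≥ 0, so the tableau is optimal.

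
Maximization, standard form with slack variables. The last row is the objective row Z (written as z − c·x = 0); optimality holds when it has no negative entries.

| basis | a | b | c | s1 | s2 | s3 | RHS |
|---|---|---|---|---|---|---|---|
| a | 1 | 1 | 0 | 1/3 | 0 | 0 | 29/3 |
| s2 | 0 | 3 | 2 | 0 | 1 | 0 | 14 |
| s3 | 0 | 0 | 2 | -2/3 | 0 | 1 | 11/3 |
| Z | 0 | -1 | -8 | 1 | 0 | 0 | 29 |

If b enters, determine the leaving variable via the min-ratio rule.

s2

Column b entries and ratios — a: (29/3)/1 = 29/3; s2: 14/3 = 14/3; s3: 0 ≤ 0, skip.
Smallest ratio is 14/3 in the row of s2, so s2 leaves.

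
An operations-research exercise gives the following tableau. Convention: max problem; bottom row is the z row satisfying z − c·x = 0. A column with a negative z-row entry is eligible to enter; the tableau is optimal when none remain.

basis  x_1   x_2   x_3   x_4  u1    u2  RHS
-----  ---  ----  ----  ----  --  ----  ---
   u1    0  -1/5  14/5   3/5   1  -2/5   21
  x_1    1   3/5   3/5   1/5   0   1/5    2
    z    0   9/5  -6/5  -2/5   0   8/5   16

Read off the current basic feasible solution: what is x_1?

2

x_1 is basic (row 2); its value is the RHS of that row, 2.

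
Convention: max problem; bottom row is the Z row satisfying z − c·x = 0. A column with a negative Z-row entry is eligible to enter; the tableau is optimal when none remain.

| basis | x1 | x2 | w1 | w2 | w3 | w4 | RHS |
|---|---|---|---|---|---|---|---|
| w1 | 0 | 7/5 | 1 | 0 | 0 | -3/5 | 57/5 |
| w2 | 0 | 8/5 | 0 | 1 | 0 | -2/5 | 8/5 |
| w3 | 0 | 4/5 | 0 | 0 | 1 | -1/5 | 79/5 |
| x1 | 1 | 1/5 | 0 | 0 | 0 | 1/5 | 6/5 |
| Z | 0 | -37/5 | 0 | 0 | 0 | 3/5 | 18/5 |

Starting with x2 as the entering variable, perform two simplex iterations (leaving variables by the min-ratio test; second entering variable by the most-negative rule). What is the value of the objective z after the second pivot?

16

Ratio test on column x2 — row 1: (57/5)/(7/5) = 57/7; row 2: (8/5)/(8/5) = 1; row 3: (79/5)/(4/5) = 79/4; row 4: (6/5)/(1/5) = 6. Minimum is 1 at row 2 (w2 leaves); pivot element 8/5.
Pivot on row 2; the Z-row RHS becomes 18/5 − (-37/5)·1 = 11.
Next entering variable (most negative Z-row entry -5/4): w4.
Ratio test on column w4 — row 1: entry -1/4 ≤ 0; row 2: entry -1/4 ≤ 0; row 3: entry 0 ≤ 0; row 4: 1/(1/4) = 4. Minimum is 4 at row 4 (x1 leaves); pivot element 1/4.
After the second pivot the Z-row RHS is 11 − (-5/4)·4 = 16.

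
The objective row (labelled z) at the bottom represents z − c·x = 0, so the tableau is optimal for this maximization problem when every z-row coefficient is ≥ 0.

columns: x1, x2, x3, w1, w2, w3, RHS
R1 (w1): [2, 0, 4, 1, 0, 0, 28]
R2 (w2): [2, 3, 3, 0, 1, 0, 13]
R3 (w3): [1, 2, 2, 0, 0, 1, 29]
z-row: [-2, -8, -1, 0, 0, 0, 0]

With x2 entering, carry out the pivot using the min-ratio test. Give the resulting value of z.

Ratio test on column x2 — row 1: entry 0 ≤ 0; row 2: 13/3 = 13/3; row 3: 29/2 = 29/2. Minimum is 13/3 at row 2 (w2 leaves); pivot element 3.
Pivot on row 2; the z-row RHS becomes 0 − (-8)·(13/3) = 104/3.

104/3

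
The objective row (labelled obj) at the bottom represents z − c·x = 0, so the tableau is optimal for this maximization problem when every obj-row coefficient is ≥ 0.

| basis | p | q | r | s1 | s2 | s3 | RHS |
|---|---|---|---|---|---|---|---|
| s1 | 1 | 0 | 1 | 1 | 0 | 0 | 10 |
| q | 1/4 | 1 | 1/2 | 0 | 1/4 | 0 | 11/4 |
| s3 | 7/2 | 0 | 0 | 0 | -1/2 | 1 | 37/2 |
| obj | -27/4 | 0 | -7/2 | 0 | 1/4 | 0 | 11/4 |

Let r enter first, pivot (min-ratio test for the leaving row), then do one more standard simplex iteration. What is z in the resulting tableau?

Ratio test on column r — row 1: 10/1 = 10; row 2: (11/4)/(1/2) = 11/2; row 3: entry 0 ≤ 0. Minimum is 11/2 at row 2 (q leaves); pivot element 1/2.
Pivot on row 2; the obj-row RHS becomes 11/4 − (-7/2)·(11/2) = 22.
Next entering variable (most negative obj-row entry -5): p.
Ratio test on column p — row 1: (9/2)/(1/2) = 9; row 2: (11/2)/(1/2) = 11; row 3: (37/2)/(7/2) = 37/7. Minimum is 37/7 at row 3 (s3 leaves); pivot element 7/2.
After the second pivot the obj-row RHS is 22 − (-5)·(37/7) = 339/7.

339/7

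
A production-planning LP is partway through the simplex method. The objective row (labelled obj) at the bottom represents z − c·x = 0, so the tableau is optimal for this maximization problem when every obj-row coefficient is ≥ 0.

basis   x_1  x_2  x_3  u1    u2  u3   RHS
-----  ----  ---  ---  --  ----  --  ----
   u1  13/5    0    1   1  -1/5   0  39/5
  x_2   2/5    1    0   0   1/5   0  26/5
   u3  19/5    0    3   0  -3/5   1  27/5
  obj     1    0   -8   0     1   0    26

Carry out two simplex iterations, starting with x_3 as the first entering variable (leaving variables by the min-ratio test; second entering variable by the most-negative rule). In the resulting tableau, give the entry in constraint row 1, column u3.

-1/3

Ratio test on column x_3 — row 1: (39/5)/1 = 39/5; row 2: entry 0 ≤ 0; row 3: (27/5)/3 = 9/5. Minimum is 9/5 at row 3 (u3 leaves); pivot element 3.
Divide row 3 by 3; eliminate column x_3 from the other rows.
Second iteration: most negative obj-row entry is -3/5 in column u2, so u2 enters.
Ratio test on column u2 — row 1: entry 0 ≤ 0; row 2: (26/5)/(1/5) = 26; row 3: entry -1/5 ≤ 0. Minimum is 26 at row 2 (x_2 leaves); pivot element 1/5.
Divide row 2 by 1/5; eliminate column u2 from the other rows.
After both pivots, the entry at constraint row 1, column u3 is -1/3.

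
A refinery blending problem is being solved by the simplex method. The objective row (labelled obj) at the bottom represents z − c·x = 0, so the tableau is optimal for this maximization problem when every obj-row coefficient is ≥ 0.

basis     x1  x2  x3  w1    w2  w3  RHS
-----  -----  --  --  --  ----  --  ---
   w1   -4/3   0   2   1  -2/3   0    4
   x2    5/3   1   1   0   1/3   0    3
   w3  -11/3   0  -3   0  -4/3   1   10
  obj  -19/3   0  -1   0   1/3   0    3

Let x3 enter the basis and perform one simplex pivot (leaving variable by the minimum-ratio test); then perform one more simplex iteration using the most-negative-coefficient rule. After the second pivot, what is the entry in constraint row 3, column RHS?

Ratio test on column x3 — row 1: 4/2 = 2; row 2: 3/1 = 3; row 3: entry -3 ≤ 0. Minimum is 2 at row 1 (w1 leaves); pivot element 2.
Divide row 1 by 2; eliminate column x3 from the other rows.
Second iteration: most negative obj-row entry is -7 in column x1, so x1 enters.
Ratio test on column x1 — row 1: entry -2/3 ≤ 0; row 2: 1/(7/3) = 3/7; row 3: entry -17/3 ≤ 0. Minimum is 3/7 at row 2 (x2 leaves); pivot element 7/3.
Divide row 2 by 7/3; eliminate column x1 from the other rows.
After both pivots, the entry at constraint row 3, column RHS is 129/7.

129/7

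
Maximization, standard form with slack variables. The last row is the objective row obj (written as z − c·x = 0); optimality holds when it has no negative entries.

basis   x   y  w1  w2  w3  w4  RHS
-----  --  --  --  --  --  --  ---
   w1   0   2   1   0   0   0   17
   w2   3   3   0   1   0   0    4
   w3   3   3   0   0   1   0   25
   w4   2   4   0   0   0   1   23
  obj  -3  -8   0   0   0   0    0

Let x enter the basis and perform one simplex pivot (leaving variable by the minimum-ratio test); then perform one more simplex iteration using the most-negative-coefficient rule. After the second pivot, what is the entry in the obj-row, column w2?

8/3

Ratio test on column x — row 1: entry 0 ≤ 0; row 2: 4/3 = 4/3; row 3: 25/3 = 25/3; row 4: 23/2 = 23/2. Minimum is 4/3 at row 2 (w2 leaves); pivot element 3.
Divide row 2 by 3; eliminate column x from the other rows.
Second iteration: most negative obj-row entry is -5 in column y, so y enters.
Ratio test on column y — row 1: 17/2 = 17/2; row 2: (4/3)/1 = 4/3; row 3: entry 0 ≤ 0; row 4: (61/3)/2 = 61/6. Minimum is 4/3 at row 2 (x leaves); pivot element 1.
Divide row 2 by 1; eliminate column y from the other rows.
After both pivots, the entry at the obj-row, column w2 is 8/3.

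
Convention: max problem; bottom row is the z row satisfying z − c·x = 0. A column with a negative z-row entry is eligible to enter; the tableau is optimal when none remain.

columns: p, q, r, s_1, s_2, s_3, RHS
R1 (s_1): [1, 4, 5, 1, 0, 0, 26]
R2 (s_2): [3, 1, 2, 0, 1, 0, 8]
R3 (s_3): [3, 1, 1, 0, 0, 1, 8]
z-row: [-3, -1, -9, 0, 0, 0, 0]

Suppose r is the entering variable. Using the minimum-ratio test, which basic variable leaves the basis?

s_2

Column r entries and ratios — s_1: 26/5 = 26/5; s_2: 8/2 = 4; s_3: 8/1 = 8.
Smallest ratio is 4 in the row of s_2, so s_2 leaves.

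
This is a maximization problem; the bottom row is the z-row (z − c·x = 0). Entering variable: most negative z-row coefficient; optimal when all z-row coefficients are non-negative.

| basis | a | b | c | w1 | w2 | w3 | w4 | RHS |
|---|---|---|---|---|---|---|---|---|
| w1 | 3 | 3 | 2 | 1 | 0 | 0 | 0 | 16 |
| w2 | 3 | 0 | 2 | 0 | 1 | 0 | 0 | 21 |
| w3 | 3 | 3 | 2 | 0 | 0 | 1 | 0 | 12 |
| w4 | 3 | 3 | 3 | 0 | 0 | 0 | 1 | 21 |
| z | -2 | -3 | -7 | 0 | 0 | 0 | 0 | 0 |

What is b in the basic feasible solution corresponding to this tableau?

b is not in the basis, so in the current basic feasible solution b = 0.

0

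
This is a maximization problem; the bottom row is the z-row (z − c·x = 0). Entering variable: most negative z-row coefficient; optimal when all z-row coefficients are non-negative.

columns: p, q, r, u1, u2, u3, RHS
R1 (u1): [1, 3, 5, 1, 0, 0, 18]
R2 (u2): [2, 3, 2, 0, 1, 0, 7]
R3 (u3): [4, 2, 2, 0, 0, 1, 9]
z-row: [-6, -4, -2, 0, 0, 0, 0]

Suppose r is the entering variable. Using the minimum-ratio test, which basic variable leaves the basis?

u2

Column r entries and ratios — u1: 18/5 = 18/5; u2: 7/2 = 7/2; u3: 9/2 = 9/2.
Smallest ratio is 7/2 in the row of u2, so u2 leaves.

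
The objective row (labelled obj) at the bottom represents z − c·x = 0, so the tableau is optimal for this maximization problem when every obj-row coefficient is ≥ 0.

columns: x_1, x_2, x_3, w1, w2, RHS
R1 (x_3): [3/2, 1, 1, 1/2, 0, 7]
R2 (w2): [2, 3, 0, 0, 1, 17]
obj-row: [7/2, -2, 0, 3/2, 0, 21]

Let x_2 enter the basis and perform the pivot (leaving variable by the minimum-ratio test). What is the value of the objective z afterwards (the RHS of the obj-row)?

Ratio test on column x_2 — row 1: 7/1 = 7; row 2: 17/3 = 17/3. Minimum is 17/3 at row 2 (w2 leaves); pivot element 3.
Pivot on row 2; the obj-row RHS becomes 21 − (-2)·(17/3) = 97/3.

97/3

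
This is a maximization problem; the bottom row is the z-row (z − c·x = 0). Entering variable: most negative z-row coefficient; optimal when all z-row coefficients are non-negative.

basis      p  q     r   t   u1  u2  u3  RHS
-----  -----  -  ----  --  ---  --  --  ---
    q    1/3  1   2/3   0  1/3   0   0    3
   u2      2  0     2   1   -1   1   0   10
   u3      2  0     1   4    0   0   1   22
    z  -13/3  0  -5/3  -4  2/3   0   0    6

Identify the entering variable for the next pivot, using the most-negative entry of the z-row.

Negative z-row entries: p: -13/3, r: -5/3, t: -4.
The most negative is -13/3 in column p, so p enters.

p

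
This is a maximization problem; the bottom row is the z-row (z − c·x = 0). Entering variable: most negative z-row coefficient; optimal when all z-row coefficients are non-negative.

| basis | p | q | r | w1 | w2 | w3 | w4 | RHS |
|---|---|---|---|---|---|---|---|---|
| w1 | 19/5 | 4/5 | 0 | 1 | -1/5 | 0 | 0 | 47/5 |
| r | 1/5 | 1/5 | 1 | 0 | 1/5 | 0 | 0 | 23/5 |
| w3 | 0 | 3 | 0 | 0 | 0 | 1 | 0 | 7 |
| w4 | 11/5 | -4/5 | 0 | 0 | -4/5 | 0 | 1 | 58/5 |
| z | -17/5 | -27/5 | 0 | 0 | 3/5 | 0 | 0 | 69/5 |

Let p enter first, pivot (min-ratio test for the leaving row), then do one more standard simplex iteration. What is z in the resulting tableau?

1889/57

Ratio test on column p — row 1: (47/5)/(19/5) = 47/19; row 2: (23/5)/(1/5) = 23; row 3: entry 0 ≤ 0; row 4: (58/5)/(11/5) = 58/11. Minimum is 47/19 at row 1 (w1 leaves); pivot element 19/5.
Pivot on row 1; the z-row RHS becomes 69/5 − (-17/5)·(47/19) = 422/19.
Next entering variable (most negative z-row entry -89/19): q.
Ratio test on column q — row 1: (47/19)/(4/19) = 47/4; row 2: (78/19)/(3/19) = 26; row 3: 7/3 = 7/3; row 4: entry -24/19 ≤ 0. Minimum is 7/3 at row 3 (w3 leaves); pivot element 3.
After the second pivot the z-row RHS is 422/19 − (-89/19)·(7/3) = 1889/57.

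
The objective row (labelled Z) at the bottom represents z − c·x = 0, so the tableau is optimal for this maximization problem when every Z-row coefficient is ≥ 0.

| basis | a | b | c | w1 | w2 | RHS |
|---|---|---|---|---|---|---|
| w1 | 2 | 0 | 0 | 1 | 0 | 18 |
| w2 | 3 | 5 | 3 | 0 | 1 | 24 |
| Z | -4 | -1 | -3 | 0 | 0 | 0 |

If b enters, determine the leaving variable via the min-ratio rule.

w2

Column b entries and ratios — w1: 0 ≤ 0, skip; w2: 24/5 = 24/5.
Smallest ratio is 24/5 in the row of w2, so w2 leaves.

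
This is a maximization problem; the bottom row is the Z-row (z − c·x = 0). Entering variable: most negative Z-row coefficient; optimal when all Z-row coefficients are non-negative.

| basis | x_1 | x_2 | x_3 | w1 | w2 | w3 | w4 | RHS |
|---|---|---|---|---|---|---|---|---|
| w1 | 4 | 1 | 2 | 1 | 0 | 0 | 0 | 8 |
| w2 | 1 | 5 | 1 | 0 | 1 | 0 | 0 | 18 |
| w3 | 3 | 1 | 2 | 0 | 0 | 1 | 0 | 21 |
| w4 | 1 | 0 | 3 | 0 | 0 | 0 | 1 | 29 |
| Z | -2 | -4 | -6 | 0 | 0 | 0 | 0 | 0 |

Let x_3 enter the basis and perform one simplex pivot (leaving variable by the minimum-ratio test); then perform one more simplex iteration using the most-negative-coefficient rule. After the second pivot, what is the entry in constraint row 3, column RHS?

13

Ratio test on column x_3 — row 1: 8/2 = 4; row 2: 18/1 = 18; row 3: 21/2 = 21/2; row 4: 29/3 = 29/3. Minimum is 4 at row 1 (w1 leaves); pivot element 2.
Divide row 1 by 2; eliminate column x_3 from the other rows.
Second iteration: most negative Z-row entry is -1 in column x_2, so x_2 enters.
Ratio test on column x_2 — row 1: 4/(1/2) = 8; row 2: 14/(9/2) = 28/9; row 3: entry 0 ≤ 0; row 4: entry -3/2 ≤ 0. Minimum is 28/9 at row 2 (w2 leaves); pivot element 9/2.
Divide row 2 by 9/2; eliminate column x_2 from the other rows.
After both pivots, the entry at constraint row 3, column RHS is 13.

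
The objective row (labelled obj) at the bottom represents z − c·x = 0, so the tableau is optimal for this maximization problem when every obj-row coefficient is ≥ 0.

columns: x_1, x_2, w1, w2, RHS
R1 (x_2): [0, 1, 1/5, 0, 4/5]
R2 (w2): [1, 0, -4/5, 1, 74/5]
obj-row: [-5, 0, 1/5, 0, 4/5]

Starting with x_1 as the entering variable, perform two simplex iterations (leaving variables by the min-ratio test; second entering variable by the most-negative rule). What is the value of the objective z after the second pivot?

Ratio test on column x_1 — row 1: entry 0 ≤ 0; row 2: (74/5)/1 = 74/5. Minimum is 74/5 at row 2 (w2 leaves); pivot element 1.
Pivot on row 2; the obj-row RHS becomes 4/5 − (-5)·(74/5) = 374/5.
Next entering variable (most negative obj-row entry -19/5): w1.
Ratio test on column w1 — row 1: (4/5)/(1/5) = 4; row 2: entry -4/5 ≤ 0. Minimum is 4 at row 1 (x_2 leaves); pivot element 1/5.
After the second pivot the obj-row RHS is 374/5 − (-19/5)·4 = 90.

90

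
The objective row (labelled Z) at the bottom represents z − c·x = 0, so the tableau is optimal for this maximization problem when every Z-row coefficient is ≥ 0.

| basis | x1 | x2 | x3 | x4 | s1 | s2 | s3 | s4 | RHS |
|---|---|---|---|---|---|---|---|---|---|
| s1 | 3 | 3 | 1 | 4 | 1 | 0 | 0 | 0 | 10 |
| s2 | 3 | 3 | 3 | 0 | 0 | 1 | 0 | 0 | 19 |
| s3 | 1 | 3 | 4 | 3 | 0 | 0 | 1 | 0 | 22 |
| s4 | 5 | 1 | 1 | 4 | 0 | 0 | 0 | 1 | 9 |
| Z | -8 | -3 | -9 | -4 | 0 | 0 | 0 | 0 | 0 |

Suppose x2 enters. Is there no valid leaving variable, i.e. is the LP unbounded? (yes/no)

no

Column x2 has positive entries in row(s) 1, 2, 3, 4, so the ratio test bounds it — not unbounded.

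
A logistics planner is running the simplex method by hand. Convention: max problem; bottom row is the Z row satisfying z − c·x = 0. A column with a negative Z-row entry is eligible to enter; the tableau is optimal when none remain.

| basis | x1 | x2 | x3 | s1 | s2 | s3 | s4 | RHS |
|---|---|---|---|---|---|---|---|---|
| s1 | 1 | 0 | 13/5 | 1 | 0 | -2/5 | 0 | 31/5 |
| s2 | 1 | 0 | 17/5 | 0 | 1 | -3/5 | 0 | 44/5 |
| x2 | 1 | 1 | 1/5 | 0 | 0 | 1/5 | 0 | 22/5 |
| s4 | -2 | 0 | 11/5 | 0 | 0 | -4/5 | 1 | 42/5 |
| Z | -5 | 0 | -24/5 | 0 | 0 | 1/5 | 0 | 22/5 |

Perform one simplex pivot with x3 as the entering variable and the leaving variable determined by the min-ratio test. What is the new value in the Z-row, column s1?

Ratio test on column x3 — row 1: (31/5)/(13/5) = 31/13; row 2: (44/5)/(17/5) = 44/17; row 3: (22/5)/(1/5) = 22; row 4: (42/5)/(11/5) = 42/11. Minimum is 31/13 at row 1 (s1 leaves); pivot element 13/5.
Divide row 1 by 13/5; eliminate column x3 from the other rows.
Z-row update in column s1: 0 − (-24/5)·(5/13) = 24/13.

24/13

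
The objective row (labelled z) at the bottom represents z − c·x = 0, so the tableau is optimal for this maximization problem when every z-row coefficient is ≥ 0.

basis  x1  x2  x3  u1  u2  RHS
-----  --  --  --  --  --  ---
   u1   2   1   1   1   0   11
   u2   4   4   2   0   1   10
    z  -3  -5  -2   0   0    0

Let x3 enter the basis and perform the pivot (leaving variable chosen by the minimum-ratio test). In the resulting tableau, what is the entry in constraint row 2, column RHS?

5

Ratio test on column x3 — row 1: 11/1 = 11; row 2: 10/2 = 5. Minimum is 5 at row 2 (u2 leaves); pivot element 2.
Divide row 2 by 2; eliminate column x3 from the other rows.
In the new row 2, the RHS entry is the old entry divided by the pivot: 10/2 = 5.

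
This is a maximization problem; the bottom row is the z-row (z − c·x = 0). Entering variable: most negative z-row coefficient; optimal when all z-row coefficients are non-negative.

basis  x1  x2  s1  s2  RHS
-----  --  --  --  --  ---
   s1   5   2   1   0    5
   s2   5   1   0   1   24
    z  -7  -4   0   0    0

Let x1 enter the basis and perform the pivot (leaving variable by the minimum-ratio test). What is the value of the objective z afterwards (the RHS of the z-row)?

Ratio test on column x1 — row 1: 5/5 = 1; row 2: 24/5 = 24/5. Minimum is 1 at row 1 (s1 leaves); pivot element 5.
Pivot on row 1; the z-row RHS becomes 0 − (-7)·1 = 7.

7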